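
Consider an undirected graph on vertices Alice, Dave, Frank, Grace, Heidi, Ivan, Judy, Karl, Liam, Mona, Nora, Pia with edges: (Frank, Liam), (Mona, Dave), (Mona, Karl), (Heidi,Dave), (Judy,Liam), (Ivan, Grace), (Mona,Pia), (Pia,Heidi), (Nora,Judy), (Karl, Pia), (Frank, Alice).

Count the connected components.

From Alice: component {Alice, Frank, Judy, Liam, Nora}.
From Dave: component {Dave, Heidi, Karl, Mona, Pia}.
From Grace: component {Grace, Ivan}.
That's 3 components.

3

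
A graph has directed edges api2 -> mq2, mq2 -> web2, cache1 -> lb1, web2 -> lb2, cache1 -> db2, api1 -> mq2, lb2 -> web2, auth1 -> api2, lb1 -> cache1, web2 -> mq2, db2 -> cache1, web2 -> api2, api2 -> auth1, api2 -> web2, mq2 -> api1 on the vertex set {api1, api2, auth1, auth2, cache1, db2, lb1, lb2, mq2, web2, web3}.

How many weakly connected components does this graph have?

4

From api1: component {api1, api2, auth1, lb2, mq2, web2}.
From auth2: component {auth2}.
From cache1: component {cache1, db2, lb1}.
From web3: component {web3}.
That's 4 components.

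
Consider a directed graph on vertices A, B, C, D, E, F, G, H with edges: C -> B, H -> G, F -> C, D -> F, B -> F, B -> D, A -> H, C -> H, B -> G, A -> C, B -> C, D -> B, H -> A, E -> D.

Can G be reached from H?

Yes

Explore from H.
Distance 1: reach A, G.
Found G.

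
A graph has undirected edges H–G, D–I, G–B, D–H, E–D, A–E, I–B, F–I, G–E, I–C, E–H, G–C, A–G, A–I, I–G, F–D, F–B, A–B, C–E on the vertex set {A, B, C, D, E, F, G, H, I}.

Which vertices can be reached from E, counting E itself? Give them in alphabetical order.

A, B, C, D, E, F, G, H, I

Start at E.
Its neighbours: A, C, D, G, H.
Then their neighbours: B, F, I.
Every vertex is now reached.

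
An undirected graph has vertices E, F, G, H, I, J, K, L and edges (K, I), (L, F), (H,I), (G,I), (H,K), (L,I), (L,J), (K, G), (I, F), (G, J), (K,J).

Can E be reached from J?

No

Explore from J.
Distance 1: reach G, K, L.
Distance 2: reach F, H, I.
The search is exhausted without reaching E; it lies in a different component.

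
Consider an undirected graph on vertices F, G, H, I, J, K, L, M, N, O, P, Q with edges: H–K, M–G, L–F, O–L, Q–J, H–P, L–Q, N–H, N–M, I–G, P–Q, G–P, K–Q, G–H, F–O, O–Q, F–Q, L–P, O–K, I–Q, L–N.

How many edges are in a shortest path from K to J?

2

Distance 0: K.
Distance 1: H, O, Q.
Distance 2: F, G, I, J, L, N, P — contains J.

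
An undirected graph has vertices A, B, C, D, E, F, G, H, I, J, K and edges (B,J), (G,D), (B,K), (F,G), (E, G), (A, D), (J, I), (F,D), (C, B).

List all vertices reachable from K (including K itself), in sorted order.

Start at K.
Its neighbours: B.
Then their neighbours: C, J.
Then next layer: I.
Nothing further is reachable.

B, C, I, J, K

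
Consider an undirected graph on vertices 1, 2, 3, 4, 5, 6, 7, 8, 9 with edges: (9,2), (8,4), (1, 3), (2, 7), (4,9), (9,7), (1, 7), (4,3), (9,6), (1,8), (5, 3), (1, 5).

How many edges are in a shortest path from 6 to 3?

Distance 0: 6.
Distance 1: 9.
Distance 2: 2, 4, 7.
Distance 3: 1, 3, 8 — contains 3.

3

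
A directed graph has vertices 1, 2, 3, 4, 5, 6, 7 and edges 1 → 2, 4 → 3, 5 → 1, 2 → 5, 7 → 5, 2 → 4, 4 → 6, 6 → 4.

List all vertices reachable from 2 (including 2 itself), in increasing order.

1, 2, 3, 4, 5, 6

Start at 2.
Its neighbours: 4, 5.
Then their neighbours: 1, 3, 6.
Nothing further is reachable.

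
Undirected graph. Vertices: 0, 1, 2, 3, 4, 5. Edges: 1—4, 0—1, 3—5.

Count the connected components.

From 0: component {0, 1, 4}.
From 2: component {2}.
From 3: component {3, 5}.
That's 3 components.

3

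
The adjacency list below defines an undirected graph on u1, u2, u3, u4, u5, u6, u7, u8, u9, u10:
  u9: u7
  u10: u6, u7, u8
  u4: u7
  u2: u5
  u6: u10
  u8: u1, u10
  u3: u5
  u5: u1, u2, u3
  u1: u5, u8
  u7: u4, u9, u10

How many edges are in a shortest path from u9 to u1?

Distance 0: u9.
Distance 1: u7.
Distance 2: u4, u10.
Distance 3: u6, u8.
Distance 4: u1 — contains u1.

4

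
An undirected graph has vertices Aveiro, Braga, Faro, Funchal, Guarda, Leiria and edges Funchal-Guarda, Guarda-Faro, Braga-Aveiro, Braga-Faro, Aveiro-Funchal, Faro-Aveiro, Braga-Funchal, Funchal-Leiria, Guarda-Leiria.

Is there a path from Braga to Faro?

Yes

Explore from Braga.
Distance 1: reach Aveiro, Faro, Funchal.
Found Faro.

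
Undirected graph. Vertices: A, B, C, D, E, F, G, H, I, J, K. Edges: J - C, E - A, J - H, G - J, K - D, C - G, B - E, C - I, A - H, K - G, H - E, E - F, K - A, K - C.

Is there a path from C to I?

Explore from C.
Distance 1: reach G, I, J, K.
Found I.

Yes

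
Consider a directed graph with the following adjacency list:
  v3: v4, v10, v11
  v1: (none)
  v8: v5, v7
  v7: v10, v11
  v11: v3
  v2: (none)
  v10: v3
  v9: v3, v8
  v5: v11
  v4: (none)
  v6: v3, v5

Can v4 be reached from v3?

Explore from v3.
Distance 1: reach v4, v10, v11.
Found v4.

Yes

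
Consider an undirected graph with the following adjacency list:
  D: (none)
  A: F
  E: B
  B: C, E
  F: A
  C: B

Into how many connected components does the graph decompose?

From A: component {A, F}.
From B: component {B, C, E}.
From D: component {D}.
That's 3 components.

3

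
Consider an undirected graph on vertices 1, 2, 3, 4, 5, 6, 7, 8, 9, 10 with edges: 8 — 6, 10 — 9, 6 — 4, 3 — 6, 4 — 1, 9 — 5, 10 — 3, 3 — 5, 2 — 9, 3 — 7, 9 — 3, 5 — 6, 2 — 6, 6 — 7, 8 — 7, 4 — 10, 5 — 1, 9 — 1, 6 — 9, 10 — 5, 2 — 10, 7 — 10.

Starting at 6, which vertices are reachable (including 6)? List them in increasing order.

Start at 6.
Its neighbours: 2, 3, 4, 5, 7, 8, 9.
Then their neighbours: 1, 10.
Every vertex is now reached.

1, 2, 3, 4, 5, 6, 7, 8, 9, 10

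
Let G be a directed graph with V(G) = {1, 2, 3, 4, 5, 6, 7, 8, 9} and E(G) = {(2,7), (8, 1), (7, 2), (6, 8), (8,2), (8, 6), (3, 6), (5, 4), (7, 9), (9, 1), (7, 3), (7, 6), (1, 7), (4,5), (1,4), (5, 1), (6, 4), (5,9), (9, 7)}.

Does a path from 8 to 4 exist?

Explore from 8.
Distance 1: reach 1, 2, 6.
Distance 2: reach 4, 7.
Found 4.

Yes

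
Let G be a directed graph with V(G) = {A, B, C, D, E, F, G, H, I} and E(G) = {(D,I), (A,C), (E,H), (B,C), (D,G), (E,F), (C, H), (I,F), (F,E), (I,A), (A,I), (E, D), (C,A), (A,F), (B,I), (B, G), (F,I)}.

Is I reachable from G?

G has no outgoing edges, so nothing is reachable from it.

No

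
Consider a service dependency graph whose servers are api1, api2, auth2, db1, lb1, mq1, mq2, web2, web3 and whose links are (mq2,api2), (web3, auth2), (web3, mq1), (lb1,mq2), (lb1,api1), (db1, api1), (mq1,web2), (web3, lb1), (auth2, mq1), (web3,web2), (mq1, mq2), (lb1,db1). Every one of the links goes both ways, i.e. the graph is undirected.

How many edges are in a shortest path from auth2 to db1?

Distance 0: auth2.
Distance 1: mq1, web3.
Distance 2: lb1, mq2, web2.
Distance 3: api1, api2, db1 — contains db1.

3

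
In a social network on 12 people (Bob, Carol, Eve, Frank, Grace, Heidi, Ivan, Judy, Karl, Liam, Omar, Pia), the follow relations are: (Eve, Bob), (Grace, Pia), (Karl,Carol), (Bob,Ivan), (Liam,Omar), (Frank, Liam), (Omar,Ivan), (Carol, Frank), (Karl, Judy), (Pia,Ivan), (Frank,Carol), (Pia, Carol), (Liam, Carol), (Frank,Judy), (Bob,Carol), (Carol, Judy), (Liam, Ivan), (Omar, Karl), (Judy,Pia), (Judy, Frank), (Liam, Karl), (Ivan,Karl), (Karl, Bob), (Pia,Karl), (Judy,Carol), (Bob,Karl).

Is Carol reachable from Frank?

Yes

Explore from Frank.
Distance 1: reach Carol, Judy, Liam.
Found Carol.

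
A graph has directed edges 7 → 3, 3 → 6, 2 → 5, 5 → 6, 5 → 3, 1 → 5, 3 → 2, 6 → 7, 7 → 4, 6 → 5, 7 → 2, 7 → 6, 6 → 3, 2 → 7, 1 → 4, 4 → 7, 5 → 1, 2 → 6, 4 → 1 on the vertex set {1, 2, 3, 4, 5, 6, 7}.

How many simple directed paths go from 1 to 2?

9

1→4→7→2
1→4→7→3→2
1→4→7→6→3→2
1→4→7→6→5→3→2
1→5→3→2
1→5→3→6→7→2
1→5→6→3→2
1→5→6→7→2
1→5→6→7→3→2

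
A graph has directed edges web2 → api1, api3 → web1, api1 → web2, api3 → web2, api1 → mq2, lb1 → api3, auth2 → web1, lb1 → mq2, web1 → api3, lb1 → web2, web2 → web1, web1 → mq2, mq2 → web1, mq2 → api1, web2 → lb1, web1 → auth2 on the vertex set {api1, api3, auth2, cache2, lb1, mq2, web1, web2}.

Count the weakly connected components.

From api1: component {api1, api3, auth2, lb1, mq2, web1, web2}.
From cache2: component {cache2}.
That's 2 components.

2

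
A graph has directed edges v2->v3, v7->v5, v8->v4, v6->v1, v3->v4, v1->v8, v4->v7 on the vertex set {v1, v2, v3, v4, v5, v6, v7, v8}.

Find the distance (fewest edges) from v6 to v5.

5

Distance 0: v6.
Distance 1: v1.
Distance 2: v8.
Distance 3: v4.
Distance 4: v7.
Distance 5: v5 — contains v5.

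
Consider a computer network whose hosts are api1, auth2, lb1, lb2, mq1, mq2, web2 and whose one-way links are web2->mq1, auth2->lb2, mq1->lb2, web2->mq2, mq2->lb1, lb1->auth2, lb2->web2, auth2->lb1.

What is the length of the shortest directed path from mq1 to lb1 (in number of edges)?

Distance 0: mq1.
Distance 1: lb2.
Distance 2: web2.
Distance 3: mq2.
Distance 4: lb1 — contains lb1.

4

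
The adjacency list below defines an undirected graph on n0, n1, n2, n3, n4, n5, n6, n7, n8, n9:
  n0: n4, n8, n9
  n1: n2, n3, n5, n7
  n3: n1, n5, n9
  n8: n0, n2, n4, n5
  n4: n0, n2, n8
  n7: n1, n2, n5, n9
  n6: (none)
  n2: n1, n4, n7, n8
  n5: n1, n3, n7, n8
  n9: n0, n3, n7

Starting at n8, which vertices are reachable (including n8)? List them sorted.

Start at n8.
Its neighbours: n0, n2, n4, n5.
Then their neighbours: n1, n3, n7, n9.
Nothing further is reachable.

n0, n1, n2, n3, n4, n5, n7, n8, n9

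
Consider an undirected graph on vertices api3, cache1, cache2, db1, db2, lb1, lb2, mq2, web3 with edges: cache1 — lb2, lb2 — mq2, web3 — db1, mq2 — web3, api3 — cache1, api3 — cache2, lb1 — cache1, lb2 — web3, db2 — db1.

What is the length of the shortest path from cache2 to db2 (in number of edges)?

6

Distance 0: cache2.
Distance 1: api3.
Distance 2: cache1.
Distance 3: lb1, lb2.
Distance 4: mq2, web3.
Distance 5: db1.
Distance 6: db2 — contains db2.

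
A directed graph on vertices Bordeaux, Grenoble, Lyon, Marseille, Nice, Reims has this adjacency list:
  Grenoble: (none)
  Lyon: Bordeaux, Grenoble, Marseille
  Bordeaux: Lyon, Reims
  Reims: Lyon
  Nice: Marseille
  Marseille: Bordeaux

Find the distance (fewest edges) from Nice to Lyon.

Distance 0: Nice.
Distance 1: Marseille.
Distance 2: Bordeaux.
Distance 3: Lyon, Reims — contains Lyon.

3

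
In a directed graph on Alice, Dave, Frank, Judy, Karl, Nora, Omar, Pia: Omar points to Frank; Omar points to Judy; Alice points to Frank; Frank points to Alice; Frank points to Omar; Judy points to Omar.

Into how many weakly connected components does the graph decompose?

5

From Alice: component {Alice, Frank, Judy, Omar}.
From Dave: component {Dave}.
From Karl: component {Karl}.
From Nora: component {Nora}.
From Pia: component {Pia}.
That's 5 components.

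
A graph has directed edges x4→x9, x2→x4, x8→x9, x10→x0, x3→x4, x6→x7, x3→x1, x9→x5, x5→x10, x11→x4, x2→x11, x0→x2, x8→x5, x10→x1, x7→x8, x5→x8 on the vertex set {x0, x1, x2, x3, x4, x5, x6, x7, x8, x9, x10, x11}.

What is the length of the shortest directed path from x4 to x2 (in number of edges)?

5

Distance 0: x4.
Distance 1: x9.
Distance 2: x5.
Distance 3: x8, x10.
Distance 4: x0, x1.
Distance 5: x2 — contains x2.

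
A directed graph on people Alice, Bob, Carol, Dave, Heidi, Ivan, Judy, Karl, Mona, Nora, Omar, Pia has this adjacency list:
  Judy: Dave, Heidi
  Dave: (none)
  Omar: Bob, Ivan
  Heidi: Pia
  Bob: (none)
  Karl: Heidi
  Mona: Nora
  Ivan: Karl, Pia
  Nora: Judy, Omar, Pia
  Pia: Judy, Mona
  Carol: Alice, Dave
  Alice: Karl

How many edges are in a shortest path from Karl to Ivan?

Distance 0: Karl.
Distance 1: Heidi.
Distance 2: Pia.
Distance 3: Judy, Mona.
Distance 4: Dave, Nora.
Distance 5: Omar.
Distance 6: Bob, Ivan — contains Ivan.

6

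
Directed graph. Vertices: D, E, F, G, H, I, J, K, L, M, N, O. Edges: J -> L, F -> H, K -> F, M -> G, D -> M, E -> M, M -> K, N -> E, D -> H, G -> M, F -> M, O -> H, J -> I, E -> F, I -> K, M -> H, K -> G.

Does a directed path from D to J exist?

Explore from D.
Distance 1: reach H, M.
Distance 2: reach G, K.
Distance 3: reach F.
The search from D is exhausted; no directed path reaches J.

No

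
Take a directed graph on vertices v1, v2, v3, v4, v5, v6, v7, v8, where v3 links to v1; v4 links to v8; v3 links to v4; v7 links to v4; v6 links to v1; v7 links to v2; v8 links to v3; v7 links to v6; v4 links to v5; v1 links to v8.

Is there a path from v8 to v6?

No

Explore from v8.
Distance 1: reach v3.
Distance 2: reach v1, v4.
Distance 3: reach v5.
The search from v8 is exhausted; no directed path reaches v6.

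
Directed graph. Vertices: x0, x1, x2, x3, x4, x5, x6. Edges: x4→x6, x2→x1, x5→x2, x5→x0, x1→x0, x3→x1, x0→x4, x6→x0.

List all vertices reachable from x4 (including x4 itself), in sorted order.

x0, x4, x6

Start at x4.
Its neighbours: x6.
Then their neighbours: x0.
Nothing further is reachable.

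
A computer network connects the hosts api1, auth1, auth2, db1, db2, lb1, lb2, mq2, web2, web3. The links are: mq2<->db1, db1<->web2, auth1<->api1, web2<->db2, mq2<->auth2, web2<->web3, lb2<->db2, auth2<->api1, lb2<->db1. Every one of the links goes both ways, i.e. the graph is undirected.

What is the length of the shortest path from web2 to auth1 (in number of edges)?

Distance 0: web2.
Distance 1: db1, db2, web3.
Distance 2: lb2, mq2.
Distance 3: auth2.
Distance 4: api1.
Distance 5: auth1 — contains auth1.

5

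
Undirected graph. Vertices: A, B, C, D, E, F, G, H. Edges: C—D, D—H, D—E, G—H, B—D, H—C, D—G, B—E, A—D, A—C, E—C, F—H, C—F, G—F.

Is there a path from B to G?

Explore from B.
Distance 1: reach D, E.
Distance 2: reach A, C, G, H.
Found G.

Yes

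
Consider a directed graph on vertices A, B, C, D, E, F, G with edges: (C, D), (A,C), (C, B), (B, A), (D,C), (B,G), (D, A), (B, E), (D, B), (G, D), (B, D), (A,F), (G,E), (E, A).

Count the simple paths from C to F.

9

C→B→A→F
C→B→D→A→F
C→B→E→A→F
C→B→G→D→A→F
C→B→G→E→A→F
C→D→A→F
C→D→B→A→F
C→D→B→E→A→F
C→D→B→G→E→A→F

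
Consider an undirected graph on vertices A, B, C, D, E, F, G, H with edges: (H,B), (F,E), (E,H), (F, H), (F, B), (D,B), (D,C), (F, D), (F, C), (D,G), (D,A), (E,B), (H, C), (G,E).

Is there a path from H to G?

Explore from H.
Distance 1: reach B, C, E, F.
Distance 2: reach D, G.
Found G.

Yes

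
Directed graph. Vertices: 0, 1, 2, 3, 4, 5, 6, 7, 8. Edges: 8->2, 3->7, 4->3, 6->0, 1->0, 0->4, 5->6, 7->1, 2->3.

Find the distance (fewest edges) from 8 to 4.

6

Distance 0: 8.
Distance 1: 2.
Distance 2: 3.
Distance 3: 7.
Distance 4: 1.
Distance 5: 0.
Distance 6: 4 — contains 4.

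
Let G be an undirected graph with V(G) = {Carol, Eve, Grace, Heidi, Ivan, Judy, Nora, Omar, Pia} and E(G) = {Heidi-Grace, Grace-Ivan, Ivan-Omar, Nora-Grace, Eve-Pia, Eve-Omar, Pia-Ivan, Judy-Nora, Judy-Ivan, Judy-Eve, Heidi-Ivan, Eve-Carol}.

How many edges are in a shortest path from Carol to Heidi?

Distance 0: Carol.
Distance 1: Eve.
Distance 2: Judy, Omar, Pia.
Distance 3: Ivan, Nora.
Distance 4: Grace, Heidi — contains Heidi.

4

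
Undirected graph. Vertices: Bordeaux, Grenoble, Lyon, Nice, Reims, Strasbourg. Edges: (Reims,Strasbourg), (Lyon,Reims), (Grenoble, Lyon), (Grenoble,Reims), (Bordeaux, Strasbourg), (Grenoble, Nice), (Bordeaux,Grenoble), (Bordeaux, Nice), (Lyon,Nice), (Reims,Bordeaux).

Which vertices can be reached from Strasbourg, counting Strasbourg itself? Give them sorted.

Bordeaux, Grenoble, Lyon, Nice, Reims, Strasbourg

Start at Strasbourg.
Its neighbours: Bordeaux, Reims.
Then their neighbours: Grenoble, Lyon, Nice.
Every vertex is now reached.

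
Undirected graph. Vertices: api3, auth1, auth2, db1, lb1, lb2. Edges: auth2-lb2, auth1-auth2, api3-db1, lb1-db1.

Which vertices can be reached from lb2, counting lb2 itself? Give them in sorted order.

auth1, auth2, lb2

Start at lb2.
Its neighbours: auth2.
Then their neighbours: auth1.
Nothing further is reachable.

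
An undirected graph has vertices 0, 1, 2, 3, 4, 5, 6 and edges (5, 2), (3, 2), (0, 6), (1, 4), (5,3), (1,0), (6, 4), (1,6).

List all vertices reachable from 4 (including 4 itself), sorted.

0, 1, 4, 6

Start at 4.
Its neighbours: 1, 6.
Then their neighbours: 0.
Nothing further is reachable.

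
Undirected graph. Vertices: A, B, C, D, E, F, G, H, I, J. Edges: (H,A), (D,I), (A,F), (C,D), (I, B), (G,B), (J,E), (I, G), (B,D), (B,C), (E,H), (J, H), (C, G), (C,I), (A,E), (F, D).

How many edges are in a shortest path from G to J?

Distance 0: G.
Distance 1: B, C, I.
Distance 2: D.
Distance 3: F.
Distance 4: A.
Distance 5: E, H.
Distance 6: J — contains J.

6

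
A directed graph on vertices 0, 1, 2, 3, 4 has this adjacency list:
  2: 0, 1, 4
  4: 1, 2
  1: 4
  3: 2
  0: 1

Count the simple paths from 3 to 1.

3→2→0→1
3→2→1
3→2→4→1

3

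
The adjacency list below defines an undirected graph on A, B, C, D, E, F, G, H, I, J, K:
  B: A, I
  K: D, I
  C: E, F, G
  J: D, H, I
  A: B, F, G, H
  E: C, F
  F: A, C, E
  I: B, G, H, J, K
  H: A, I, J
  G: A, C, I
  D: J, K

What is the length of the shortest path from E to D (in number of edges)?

5

Distance 0: E.
Distance 1: C, F.
Distance 2: A, G.
Distance 3: B, H, I.
Distance 4: J, K.
Distance 5: D — contains D.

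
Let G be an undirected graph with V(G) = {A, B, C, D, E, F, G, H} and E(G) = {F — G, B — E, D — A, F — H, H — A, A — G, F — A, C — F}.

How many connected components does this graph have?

2

From A: component {A, C, D, F, G, H}.
From B: component {B, E}.
That's 2 components.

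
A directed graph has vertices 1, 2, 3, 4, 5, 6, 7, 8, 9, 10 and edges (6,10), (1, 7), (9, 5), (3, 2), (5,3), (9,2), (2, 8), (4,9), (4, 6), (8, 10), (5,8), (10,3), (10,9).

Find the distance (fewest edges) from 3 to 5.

Distance 0: 3.
Distance 1: 2.
Distance 2: 8.
Distance 3: 10.
Distance 4: 9.
Distance 5: 5 — contains 5.

5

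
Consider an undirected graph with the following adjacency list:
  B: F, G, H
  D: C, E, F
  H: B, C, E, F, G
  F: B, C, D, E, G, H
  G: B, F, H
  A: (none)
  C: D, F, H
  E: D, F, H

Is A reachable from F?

Explore from F.
Distance 1: reach B, C, D, E, G, H.
The search is exhausted without reaching A; it lies in a different component.

No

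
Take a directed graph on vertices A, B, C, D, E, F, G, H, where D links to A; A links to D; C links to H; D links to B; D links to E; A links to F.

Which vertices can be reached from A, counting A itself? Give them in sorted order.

A, B, D, E, F

Start at A.
Its neighbours: D, F.
Then their neighbours: B, E.
Nothing further is reachable.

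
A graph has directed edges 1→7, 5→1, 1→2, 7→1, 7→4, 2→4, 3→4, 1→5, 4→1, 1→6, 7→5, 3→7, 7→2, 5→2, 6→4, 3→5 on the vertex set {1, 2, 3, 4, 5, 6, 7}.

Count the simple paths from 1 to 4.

1→2→4
1→5→2→4
1→6→4
1→7→2→4
1→7→4
1→7→5→2→4

6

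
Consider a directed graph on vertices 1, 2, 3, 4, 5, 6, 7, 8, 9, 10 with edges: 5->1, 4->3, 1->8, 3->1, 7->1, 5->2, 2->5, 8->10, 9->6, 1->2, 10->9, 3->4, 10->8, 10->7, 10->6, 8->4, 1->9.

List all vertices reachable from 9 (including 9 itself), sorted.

Start at 9.
Its neighbours: 6.
Nothing further is reachable.

6, 9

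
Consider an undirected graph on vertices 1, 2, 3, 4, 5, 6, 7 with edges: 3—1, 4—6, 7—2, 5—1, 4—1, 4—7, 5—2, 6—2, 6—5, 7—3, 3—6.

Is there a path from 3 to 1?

Explore from 3.
Distance 1: reach 1, 6, 7.
Found 1.

Yes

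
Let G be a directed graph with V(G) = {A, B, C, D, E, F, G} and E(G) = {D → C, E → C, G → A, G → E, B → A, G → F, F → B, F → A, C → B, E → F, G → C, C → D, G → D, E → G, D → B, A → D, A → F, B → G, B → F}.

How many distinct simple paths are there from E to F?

E→C→B→A→F
E→C→B→F
E→C→B→G→A→F
E→C→B→G→F
E→C→D→B→A→F
E→C→D→B→F
E→C→D→B→G→A→F
E→C→D→B→G→F
... and 13 more.

21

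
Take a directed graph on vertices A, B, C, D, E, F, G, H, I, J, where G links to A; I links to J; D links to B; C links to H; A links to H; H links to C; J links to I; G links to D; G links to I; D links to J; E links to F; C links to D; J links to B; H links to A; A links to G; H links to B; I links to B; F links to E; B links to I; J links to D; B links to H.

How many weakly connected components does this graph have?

From A: component {A, B, C, D, G, H, I, J}.
From E: component {E, F}.
That's 2 components.

2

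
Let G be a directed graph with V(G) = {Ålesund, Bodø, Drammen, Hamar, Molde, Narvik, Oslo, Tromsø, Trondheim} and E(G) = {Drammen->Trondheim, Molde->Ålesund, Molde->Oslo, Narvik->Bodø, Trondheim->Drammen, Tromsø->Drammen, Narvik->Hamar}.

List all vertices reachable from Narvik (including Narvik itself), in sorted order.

Start at Narvik.
Its neighbours: Bodø, Hamar.
Nothing further is reachable.

Bodø, Hamar, Narvik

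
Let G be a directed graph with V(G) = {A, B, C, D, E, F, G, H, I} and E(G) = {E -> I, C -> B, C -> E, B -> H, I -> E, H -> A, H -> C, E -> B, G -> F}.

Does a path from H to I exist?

Yes

Explore from H.
Distance 1: reach A, C.
Distance 2: reach B, E.
Distance 3: reach I.
Found I.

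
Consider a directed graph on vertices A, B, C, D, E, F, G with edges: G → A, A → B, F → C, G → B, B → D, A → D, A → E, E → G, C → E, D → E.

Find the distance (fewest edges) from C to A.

3

Distance 0: C.
Distance 1: E.
Distance 2: G.
Distance 3: A, B — contains A.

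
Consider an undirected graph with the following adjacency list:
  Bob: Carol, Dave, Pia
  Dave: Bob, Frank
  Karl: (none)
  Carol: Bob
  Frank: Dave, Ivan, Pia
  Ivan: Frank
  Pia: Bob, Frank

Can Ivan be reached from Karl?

Karl has no edges, so nothing is reachable from it.

No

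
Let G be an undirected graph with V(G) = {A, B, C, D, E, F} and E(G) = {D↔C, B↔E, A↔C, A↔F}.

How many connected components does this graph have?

From A: component {A, C, D, F}.
From B: component {B, E}.
That's 2 components.

2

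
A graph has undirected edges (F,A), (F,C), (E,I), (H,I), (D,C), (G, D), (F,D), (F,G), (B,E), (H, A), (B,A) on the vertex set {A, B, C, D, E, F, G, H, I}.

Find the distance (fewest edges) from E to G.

Distance 0: E.
Distance 1: B, I.
Distance 2: A, H.
Distance 3: F.
Distance 4: C, D, G — contains G.

4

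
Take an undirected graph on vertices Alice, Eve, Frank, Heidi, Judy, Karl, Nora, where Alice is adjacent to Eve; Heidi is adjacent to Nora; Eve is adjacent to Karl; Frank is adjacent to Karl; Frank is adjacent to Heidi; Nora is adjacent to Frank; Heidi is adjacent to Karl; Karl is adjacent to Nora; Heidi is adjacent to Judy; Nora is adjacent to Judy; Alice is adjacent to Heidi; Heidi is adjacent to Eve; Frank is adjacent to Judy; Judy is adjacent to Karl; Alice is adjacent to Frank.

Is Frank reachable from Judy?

Explore from Judy.
Distance 1: reach Frank, Heidi, Karl, Nora.
Found Frank.

Yes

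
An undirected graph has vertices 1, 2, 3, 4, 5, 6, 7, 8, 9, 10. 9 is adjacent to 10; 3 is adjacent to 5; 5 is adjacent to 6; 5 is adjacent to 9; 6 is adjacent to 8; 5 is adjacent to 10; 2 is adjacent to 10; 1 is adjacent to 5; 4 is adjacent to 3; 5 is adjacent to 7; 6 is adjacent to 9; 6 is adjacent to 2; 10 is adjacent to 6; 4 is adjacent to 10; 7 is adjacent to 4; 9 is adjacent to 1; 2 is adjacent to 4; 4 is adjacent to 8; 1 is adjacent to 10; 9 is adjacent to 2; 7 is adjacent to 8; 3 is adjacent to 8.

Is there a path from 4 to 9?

Yes

Explore from 4.
Distance 1: reach 2, 3, 7, 8, 10.
Distance 2: reach 1, 5, 6, 9.
Found 9.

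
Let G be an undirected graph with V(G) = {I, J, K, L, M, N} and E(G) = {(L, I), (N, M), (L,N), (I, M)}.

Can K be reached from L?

Explore from L.
Distance 1: reach I, N.
Distance 2: reach M.
The search is exhausted without reaching K; it lies in a different component.

No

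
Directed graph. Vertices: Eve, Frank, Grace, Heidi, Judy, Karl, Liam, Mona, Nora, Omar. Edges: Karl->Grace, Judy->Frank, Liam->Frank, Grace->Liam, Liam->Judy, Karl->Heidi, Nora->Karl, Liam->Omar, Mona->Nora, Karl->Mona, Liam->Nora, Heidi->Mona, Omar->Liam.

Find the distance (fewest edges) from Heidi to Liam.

Distance 0: Heidi.
Distance 1: Mona.
Distance 2: Nora.
Distance 3: Karl.
Distance 4: Grace.
Distance 5: Liam — contains Liam.

5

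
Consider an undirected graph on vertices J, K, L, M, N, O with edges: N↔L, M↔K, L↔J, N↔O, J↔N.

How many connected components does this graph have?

From J: component {J, L, N, O}.
From K: component {K, M}.
That's 2 components.

2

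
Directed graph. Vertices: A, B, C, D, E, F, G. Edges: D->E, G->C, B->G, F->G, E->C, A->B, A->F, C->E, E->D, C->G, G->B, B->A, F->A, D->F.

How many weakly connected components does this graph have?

1

From A: component {A, B, C, D, E, F, G}.
That's 1 component.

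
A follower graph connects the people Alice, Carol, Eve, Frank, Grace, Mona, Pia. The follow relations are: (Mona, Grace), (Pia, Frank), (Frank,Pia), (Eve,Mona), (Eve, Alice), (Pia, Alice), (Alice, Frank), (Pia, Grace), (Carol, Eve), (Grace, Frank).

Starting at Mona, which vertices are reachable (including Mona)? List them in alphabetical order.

Alice, Frank, Grace, Mona, Pia

Start at Mona.
Its neighbours: Grace.
Then their neighbours: Frank.
Then next layer: Pia.
Then next layer: Alice.
Nothing further is reachable.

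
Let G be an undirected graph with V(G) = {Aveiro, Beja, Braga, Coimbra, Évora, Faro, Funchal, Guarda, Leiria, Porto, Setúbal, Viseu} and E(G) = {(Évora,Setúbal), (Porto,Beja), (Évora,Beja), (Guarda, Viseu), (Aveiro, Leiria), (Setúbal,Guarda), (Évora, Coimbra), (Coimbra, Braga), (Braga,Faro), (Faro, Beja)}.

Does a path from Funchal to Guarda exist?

Funchal has no edges, so nothing is reachable from it.

No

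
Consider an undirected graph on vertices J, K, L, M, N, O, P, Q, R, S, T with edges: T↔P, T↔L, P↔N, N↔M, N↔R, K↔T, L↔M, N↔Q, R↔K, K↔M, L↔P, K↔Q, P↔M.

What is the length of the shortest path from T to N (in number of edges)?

Distance 0: T.
Distance 1: K, L, P.
Distance 2: M, N, Q, R — contains N.

2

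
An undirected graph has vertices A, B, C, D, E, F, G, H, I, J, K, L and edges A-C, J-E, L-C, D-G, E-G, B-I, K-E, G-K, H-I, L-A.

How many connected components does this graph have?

4

From A: component {A, C, L}.
From B: component {B, H, I}.
From D: component {D, E, G, J, K}.
From F: component {F}.
That's 4 components.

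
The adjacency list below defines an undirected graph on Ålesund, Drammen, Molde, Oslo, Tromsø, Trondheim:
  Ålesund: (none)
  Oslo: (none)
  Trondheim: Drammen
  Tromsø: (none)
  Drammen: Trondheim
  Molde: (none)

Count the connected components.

From Ålesund: component {Ålesund}.
From Drammen: component {Drammen, Trondheim}.
From Molde: component {Molde}.
From Oslo: component {Oslo}.
From Tromsø: component {Tromsø}.
That's 5 components.

5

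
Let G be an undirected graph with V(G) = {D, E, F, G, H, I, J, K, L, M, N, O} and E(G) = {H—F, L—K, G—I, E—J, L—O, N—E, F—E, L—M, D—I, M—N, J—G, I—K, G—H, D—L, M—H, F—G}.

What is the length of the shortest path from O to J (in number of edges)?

5

Distance 0: O.
Distance 1: L.
Distance 2: D, K, M.
Distance 3: H, I, N.
Distance 4: E, F, G.
Distance 5: J — contains J.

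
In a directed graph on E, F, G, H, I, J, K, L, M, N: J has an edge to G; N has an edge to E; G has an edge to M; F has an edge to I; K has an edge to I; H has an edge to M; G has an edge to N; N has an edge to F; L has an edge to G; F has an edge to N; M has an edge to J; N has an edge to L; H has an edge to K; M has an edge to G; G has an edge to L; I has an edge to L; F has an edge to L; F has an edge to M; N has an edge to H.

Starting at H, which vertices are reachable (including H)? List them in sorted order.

E, F, G, H, I, J, K, L, M, N

Start at H.
Its neighbours: K, M.
Then their neighbours: G, I, J.
Then next layer: L, N.
Then next layer: E, F.
Every vertex is now reached.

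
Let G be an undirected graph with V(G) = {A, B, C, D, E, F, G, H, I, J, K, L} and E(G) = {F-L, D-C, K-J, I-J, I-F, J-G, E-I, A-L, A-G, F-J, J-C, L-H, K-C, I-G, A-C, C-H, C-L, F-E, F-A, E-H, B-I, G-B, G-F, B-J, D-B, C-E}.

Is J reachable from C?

Yes

Explore from C.
Distance 1: reach A, D, E, H, J, K, L.
Found J.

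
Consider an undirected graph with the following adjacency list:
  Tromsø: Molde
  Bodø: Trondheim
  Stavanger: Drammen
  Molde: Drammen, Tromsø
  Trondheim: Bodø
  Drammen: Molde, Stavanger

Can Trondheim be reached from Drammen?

Explore from Drammen.
Distance 1: reach Molde, Stavanger.
Distance 2: reach Tromsø.
The search is exhausted without reaching Trondheim; it lies in a different component.

No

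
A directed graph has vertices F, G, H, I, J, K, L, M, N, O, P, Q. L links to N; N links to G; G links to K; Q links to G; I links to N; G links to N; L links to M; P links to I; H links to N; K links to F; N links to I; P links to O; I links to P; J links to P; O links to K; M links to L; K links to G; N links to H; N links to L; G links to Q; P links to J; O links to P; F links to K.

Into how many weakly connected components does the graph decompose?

From F: component {F, G, H, I, J, K, L, M, N, O, P, Q}.
That's 1 component.

1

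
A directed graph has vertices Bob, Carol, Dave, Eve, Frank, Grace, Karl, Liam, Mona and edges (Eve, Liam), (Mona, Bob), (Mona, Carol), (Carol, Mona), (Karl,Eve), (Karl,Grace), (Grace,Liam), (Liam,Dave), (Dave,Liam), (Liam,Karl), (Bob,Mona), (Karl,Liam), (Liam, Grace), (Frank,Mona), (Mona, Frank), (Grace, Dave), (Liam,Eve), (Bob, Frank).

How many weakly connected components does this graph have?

2

From Bob: component {Bob, Carol, Frank, Mona}.
From Dave: component {Dave, Eve, Grace, Karl, Liam}.
That's 2 components.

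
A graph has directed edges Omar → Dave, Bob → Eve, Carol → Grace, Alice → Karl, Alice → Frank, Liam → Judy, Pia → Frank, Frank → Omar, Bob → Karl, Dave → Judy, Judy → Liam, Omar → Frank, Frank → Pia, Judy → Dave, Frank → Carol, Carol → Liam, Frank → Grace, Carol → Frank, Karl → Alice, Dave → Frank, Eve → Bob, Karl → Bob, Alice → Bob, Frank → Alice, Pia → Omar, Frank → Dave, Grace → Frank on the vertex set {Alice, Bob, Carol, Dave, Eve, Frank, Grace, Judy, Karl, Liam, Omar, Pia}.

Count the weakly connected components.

1

From Alice: component {Alice, Bob, Carol, Dave, Eve, Frank, Grace, Judy, Karl, Liam, Omar, Pia}.
That's 1 component.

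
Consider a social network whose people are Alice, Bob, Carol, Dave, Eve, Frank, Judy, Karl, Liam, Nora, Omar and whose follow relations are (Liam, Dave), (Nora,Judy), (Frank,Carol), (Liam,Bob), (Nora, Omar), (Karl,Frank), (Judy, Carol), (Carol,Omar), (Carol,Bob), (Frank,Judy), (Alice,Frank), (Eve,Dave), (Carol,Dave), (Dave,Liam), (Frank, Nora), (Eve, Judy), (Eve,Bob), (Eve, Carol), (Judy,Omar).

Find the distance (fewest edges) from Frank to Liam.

Distance 0: Frank.
Distance 1: Carol, Judy, Nora.
Distance 2: Bob, Dave, Omar.
Distance 3: Liam — contains Liam.

3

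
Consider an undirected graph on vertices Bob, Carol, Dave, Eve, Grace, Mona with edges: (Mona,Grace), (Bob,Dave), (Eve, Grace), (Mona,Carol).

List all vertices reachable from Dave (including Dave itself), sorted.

Start at Dave.
Its neighbours: Bob.
Nothing further is reachable.

Bob, Dave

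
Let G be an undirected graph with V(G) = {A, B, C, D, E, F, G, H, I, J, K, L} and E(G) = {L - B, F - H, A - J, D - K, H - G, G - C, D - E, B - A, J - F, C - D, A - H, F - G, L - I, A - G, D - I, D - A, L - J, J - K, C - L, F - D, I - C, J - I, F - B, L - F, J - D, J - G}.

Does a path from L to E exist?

Yes

Explore from L.
Distance 1: reach B, C, F, I, J.
Distance 2: reach A, D, G, H, K.
Distance 3: reach E.
Found E.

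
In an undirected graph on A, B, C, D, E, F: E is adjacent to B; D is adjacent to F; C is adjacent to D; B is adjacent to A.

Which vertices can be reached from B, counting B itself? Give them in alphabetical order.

A, B, E

Start at B.
Its neighbours: A, E.
Nothing further is reachable.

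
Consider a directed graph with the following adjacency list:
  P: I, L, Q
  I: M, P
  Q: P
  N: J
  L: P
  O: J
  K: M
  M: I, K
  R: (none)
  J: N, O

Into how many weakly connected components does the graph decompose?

From I: component {I, K, L, M, P, Q}.
From J: component {J, N, O}.
From R: component {R}.
That's 3 components.

3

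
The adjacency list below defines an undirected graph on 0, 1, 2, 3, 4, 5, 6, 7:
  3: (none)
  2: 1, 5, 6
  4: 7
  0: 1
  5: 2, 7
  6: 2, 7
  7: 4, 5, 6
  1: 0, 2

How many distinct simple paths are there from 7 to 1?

7–5–2–1
7–6–2–1

2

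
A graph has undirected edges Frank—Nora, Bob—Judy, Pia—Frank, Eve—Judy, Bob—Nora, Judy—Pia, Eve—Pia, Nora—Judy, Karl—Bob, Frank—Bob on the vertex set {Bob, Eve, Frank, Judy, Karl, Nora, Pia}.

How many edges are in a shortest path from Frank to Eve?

2

Distance 0: Frank.
Distance 1: Bob, Nora, Pia.
Distance 2: Eve, Judy, Karl — contains Eve.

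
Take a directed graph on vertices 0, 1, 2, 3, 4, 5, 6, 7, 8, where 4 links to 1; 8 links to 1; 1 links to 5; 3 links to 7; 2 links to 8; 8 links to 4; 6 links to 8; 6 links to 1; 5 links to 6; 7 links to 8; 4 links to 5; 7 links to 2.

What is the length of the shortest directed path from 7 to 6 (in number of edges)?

Distance 0: 7.
Distance 1: 2, 8.
Distance 2: 1, 4.
Distance 3: 5.
Distance 4: 6 — contains 6.

4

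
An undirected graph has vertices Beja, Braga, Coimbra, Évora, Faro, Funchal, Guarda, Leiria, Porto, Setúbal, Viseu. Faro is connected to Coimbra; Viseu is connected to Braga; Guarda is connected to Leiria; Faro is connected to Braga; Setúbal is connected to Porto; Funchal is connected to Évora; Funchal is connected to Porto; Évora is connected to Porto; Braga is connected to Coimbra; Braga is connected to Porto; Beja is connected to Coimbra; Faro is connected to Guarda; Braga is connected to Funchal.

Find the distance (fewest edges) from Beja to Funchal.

Distance 0: Beja.
Distance 1: Coimbra.
Distance 2: Braga, Faro.
Distance 3: Funchal, Guarda, Porto, Viseu — contains Funchal.

3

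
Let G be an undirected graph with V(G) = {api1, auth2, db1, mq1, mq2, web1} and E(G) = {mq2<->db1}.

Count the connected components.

From api1: component {api1}.
From auth2: component {auth2}.
From db1: component {db1, mq2}.
From mq1: component {mq1}.
From web1: component {web1}.
That's 5 components.

5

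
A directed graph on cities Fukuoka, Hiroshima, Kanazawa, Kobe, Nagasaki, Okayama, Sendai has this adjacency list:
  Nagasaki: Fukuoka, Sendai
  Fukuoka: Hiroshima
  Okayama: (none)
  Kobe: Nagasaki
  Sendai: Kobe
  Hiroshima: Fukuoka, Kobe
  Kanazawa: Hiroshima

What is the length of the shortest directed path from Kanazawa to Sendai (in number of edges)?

Distance 0: Kanazawa.
Distance 1: Hiroshima.
Distance 2: Fukuoka, Kobe.
Distance 3: Nagasaki.
Distance 4: Sendai — contains Sendai.

4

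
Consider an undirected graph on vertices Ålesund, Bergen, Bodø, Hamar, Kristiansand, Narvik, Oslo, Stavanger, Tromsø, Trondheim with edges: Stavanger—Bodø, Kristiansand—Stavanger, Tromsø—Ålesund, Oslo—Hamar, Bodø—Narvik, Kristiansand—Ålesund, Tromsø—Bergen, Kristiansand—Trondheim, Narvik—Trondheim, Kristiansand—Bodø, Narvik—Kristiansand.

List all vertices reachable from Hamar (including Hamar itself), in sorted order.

Hamar, Oslo

Start at Hamar.
Its neighbours: Oslo.
Nothing further is reachable.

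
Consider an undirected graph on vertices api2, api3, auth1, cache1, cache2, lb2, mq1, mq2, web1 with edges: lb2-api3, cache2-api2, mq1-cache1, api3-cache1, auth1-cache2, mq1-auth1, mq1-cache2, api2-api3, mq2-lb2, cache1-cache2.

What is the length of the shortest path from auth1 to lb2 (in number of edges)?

4

Distance 0: auth1.
Distance 1: cache2, mq1.
Distance 2: api2, cache1.
Distance 3: api3.
Distance 4: lb2 — contains lb2.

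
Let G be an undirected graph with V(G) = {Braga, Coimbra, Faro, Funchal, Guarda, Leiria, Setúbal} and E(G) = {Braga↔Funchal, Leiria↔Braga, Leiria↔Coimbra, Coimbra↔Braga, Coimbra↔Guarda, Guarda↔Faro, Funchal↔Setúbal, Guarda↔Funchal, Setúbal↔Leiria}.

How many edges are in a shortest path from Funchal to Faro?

Distance 0: Funchal.
Distance 1: Braga, Guarda, Setúbal.
Distance 2: Coimbra, Faro, Leiria — contains Faro.

2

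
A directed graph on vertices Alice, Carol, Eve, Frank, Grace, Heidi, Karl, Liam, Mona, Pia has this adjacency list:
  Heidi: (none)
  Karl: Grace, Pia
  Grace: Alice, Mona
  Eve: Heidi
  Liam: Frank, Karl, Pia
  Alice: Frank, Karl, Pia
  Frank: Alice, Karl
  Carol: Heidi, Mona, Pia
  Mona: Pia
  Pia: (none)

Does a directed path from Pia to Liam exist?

Pia has no outgoing edges, so nothing is reachable from it.

No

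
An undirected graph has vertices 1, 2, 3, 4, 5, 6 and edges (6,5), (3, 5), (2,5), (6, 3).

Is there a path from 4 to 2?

No

4 has no edges, so nothing is reachable from it.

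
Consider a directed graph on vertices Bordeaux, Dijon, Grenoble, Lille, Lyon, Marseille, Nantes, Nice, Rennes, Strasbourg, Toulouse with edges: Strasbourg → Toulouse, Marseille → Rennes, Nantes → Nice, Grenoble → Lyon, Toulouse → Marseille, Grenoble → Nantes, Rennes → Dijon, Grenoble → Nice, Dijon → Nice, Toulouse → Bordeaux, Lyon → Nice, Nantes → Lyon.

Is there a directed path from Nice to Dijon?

No

Nice has no outgoing edges, so nothing is reachable from it.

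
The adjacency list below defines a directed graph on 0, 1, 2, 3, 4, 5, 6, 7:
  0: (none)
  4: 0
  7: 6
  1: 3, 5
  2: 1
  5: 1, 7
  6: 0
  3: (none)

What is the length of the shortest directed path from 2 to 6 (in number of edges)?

4

Distance 0: 2.
Distance 1: 1.
Distance 2: 3, 5.
Distance 3: 7.
Distance 4: 6 — contains 6.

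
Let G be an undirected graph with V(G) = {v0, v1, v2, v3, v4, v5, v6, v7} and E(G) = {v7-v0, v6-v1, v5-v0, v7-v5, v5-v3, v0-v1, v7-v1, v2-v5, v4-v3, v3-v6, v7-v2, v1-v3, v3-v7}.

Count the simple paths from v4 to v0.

v4–v3–v1–v0
v4–v3–v1–v7–v0
v4–v3–v1–v7–v2–v5–v0
v4–v3–v1–v7–v5–v0
v4–v3–v5–v0
v4–v3–v5–v2–v7–v0
v4–v3–v5–v2–v7–v1–v0
v4–v3–v5–v7–v0
... and 9 more.

17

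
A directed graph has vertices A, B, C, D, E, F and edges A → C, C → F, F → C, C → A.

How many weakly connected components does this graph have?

From A: component {A, C, F}.
From B: component {B}.
From D: component {D}.
From E: component {E}.
That's 4 components.

4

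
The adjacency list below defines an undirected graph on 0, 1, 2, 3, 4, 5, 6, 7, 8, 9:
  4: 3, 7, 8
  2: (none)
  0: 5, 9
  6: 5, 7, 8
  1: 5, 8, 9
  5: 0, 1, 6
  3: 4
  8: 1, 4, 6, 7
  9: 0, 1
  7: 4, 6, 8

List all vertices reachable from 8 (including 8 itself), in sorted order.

0, 1, 3, 4, 5, 6, 7, 8, 9

Start at 8.
Its neighbours: 1, 4, 6, 7.
Then their neighbours: 3, 5, 9.
Then next layer: 0.
Nothing further is reachable.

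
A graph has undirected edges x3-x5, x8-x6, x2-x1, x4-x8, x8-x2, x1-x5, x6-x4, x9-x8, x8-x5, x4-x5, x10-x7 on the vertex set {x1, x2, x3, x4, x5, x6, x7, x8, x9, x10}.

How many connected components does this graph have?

2

From x1: component {x1, x2, x3, x4, x5, x6, x8, x9}.
From x7: component {x7, x10}.
That's 2 components.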